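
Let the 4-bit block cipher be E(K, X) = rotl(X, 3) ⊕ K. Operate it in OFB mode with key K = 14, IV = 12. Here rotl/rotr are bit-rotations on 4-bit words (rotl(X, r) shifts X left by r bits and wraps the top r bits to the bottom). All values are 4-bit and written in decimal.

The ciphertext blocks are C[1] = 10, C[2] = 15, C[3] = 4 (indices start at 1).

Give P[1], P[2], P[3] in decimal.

P[1] = 2, P[2] = 5, P[3] = 15

OFB decryption: S_i = E(K, S_{i−1}) with S_{0} = IV; P_i = C_i ⊕ S_i.
P[1]: S = E(K, 12) = 8; 10 ⊕ 8 = 2.
P[2]: S = E(K, 8) = 10; 15 ⊕ 10 = 5.
P[3]: S = E(K, 10) = 11; 4 ⊕ 11 = 15.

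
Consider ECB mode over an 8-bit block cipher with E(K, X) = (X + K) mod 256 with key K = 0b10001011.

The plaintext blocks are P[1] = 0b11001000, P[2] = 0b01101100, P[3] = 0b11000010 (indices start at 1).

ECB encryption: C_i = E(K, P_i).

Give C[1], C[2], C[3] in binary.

C[1] = 0b01010011, C[2] = 0b11110111, C[3] = 0b01001101

C[1]: E(K, 0b11001000) = 0b01010011.
C[2]: E(K, 0b01101100) = 0b11110111.
C[3]: E(K, 0b11000010) = 0b01001101.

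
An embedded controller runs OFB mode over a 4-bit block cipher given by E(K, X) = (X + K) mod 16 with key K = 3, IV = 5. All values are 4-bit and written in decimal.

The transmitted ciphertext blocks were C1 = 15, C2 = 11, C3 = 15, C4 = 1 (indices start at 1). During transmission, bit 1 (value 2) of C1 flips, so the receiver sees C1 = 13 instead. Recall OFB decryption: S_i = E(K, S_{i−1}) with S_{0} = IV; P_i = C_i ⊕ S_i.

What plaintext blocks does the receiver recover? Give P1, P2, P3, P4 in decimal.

P1 = 5, P2 = 0, P3 = 1, P4 = 0

Only C1 changed, to 13. In OFB, a change in C_i flips the same bit in P_i only; the keystream is unaffected. Decrypting the received ciphertext:
P1: S = E(K, 5) = 8; 13 ⊕ 8 = 5.
P2: S = E(K, 8) = 11; 11 ⊕ 11 = 0.
P3: S = E(K, 11) = 14; 15 ⊕ 14 = 1.
P4: S = E(K, 14) = 1; 1 ⊕ 1 = 0.
Blocks that differ from the original plaintext: P1.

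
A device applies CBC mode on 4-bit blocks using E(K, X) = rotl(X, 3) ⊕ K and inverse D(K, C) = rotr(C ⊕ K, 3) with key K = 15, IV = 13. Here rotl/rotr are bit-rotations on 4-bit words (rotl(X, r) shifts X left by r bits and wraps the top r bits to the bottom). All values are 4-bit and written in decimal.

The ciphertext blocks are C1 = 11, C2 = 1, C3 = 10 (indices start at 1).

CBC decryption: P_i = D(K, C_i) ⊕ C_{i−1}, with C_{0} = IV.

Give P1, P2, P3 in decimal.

P1 = 5, P2 = 6, P3 = 11

P1: D(K, 11) = 8; 8 ⊕ 13 = 5.
P2: D(K, 1) = 13; 13 ⊕ 11 = 6.
P3: D(K, 10) = 10; 10 ⊕ 1 = 11.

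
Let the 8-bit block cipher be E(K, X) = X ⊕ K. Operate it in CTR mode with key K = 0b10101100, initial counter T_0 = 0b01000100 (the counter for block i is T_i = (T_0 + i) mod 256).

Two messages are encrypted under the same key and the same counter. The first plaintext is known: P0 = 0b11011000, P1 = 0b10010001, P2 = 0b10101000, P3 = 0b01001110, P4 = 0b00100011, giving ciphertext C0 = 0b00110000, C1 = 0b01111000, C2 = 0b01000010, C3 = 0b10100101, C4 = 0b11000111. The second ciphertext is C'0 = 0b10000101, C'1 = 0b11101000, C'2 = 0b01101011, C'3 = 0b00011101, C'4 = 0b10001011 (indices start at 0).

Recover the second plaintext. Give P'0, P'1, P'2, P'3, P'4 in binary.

In CTR with a reused counter, both messages share the same keystream S_i, so C_i ⊕ C'_i = P_i ⊕ P'_i and thus P'_i = P_i ⊕ C_i ⊕ C'_i.
P'0: 0b11011000 ⊕ 0b00110000 ⊕ 0b10000101 = 0b01101101.
P'1: 0b10010001 ⊕ 0b01111000 ⊕ 0b11101000 = 0b00000001.
P'2: 0b10101000 ⊕ 0b01000010 ⊕ 0b01101011 = 0b10000001.
P'3: 0b01001110 ⊕ 0b10100101 ⊕ 0b00011101 = 0b11110110.
P'4: 0b00100011 ⊕ 0b11000111 ⊕ 0b10001011 = 0b01101111.

P'0 = 0b01101101, P'1 = 0b00000001, P'2 = 0b10000001, P'3 = 0b11110110, P'4 = 0b01101111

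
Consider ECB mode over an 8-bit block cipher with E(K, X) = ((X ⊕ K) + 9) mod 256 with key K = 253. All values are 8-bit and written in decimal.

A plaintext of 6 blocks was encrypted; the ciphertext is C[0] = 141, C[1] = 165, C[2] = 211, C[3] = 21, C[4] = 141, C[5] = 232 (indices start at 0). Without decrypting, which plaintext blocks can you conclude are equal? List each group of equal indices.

ECB encrypts each block independently with the same key, so equal ciphertext blocks imply equal plaintext blocks.
C[0] = C[4] = 141, so P[0] = P[4].

P[0] = P[4]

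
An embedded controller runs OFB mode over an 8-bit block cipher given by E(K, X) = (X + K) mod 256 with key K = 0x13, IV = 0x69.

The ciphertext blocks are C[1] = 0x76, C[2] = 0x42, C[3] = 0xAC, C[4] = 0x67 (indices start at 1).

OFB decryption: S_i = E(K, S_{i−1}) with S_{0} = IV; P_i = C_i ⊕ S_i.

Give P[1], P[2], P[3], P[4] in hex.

P[1]: S = E(K, 0x69) = 0x7C; 0x76 ⊕ 0x7C = 0x0A.
P[2]: S = E(K, 0x7C) = 0x8F; 0x42 ⊕ 0x8F = 0xCD.
P[3]: S = E(K, 0x8F) = 0xA2; 0xAC ⊕ 0xA2 = 0x0E.
P[4]: S = E(K, 0xA2) = 0xB5; 0x67 ⊕ 0xB5 = 0xD2.

P[1] = 0x0A, P[2] = 0xCD, P[3] = 0x0E, P[4] = 0xD2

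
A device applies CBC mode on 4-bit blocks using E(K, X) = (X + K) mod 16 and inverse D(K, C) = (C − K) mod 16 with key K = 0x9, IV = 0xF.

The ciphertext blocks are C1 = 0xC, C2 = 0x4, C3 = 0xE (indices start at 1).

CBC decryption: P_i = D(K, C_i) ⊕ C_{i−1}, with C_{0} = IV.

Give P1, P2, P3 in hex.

P1: D(K, 0xC) = 0x3; 0x3 ⊕ 0xF = 0xC.
P2: D(K, 0x4) = 0xB; 0xB ⊕ 0xC = 0x7.
P3: D(K, 0xE) = 0x5; 0x5 ⊕ 0x4 = 0x1.

P1 = 0xC, P2 = 0x7, P3 = 0x1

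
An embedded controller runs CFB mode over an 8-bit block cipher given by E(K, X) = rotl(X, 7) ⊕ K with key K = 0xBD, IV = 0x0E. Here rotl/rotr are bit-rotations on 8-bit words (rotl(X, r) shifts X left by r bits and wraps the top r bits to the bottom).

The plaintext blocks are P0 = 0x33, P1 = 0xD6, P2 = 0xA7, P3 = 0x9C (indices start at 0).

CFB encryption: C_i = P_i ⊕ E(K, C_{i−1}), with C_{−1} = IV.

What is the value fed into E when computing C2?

0xAF

C0: E(K, 0x0E) = 0xBA; 0x33 ⊕ 0xBA = 0x89.
C1: E(K, 0x89) = 0x79; 0xD6 ⊕ 0x79 = 0xAF.
C2: E(K, 0xAF) = 0x6A; 0xA7 ⊕ 0x6A = 0xCD.
So the input to E for block 2 is 0xAF.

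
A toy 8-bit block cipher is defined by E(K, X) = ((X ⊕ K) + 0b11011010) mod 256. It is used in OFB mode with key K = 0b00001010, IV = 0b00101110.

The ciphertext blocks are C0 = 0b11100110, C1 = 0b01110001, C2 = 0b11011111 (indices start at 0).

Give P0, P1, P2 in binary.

P0 = 0b00011000, P1 = 0b10111111, P2 = 0b01000001

OFB decryption: S_i = E(K, S_{i−1}) with S_{−1} = IV; P_i = C_i ⊕ S_i.
P0: S = E(K, 0b00101110) = 0b11111110; 0b11100110 ⊕ 0b11111110 = 0b00011000.
P1: S = E(K, 0b11111110) = 0b11001110; 0b01110001 ⊕ 0b11001110 = 0b10111111.
P2: S = E(K, 0b11001110) = 0b10011110; 0b11011111 ⊕ 0b10011110 = 0b01000001.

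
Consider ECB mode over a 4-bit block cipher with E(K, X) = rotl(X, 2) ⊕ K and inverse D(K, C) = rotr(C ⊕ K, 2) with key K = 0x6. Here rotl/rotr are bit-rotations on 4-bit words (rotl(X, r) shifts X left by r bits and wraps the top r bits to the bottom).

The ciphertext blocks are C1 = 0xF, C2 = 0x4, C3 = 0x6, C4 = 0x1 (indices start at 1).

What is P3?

ECB decryption: P_i = D(K, C_i).
P3: D(K, 0x6) = 0x0.

P3 = 0x0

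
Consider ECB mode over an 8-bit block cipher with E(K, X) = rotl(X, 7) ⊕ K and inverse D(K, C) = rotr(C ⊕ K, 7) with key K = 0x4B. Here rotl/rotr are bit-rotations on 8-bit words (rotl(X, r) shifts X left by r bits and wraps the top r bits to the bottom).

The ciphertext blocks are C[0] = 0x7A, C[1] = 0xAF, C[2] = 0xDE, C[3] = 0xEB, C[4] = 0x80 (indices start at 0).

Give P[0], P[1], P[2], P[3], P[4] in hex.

ECB decryption: P_i = D(K, C_i).
P[0]: D(K, 0x7A) = 0x62.
P[1]: D(K, 0xAF) = 0xC9.
P[2]: D(K, 0xDE) = 0x2B.
P[3]: D(K, 0xEB) = 0x41.
P[4]: D(K, 0x80) = 0x97.

P[0] = 0x62, P[1] = 0xC9, P[2] = 0x2B, P[3] = 0x41, P[4] = 0x97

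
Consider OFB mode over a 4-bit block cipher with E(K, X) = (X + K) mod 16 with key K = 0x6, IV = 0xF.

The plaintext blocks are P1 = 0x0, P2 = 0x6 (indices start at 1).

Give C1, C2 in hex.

OFB encryption: S_i = E(K, S_{i−1}) with S_{0} = IV; C_i = P_i ⊕ S_i.
C1: S = E(K, 0xF) = 0x5; 0x0 ⊕ 0x5 = 0x5.
C2: S = E(K, 0x5) = 0xB; 0x6 ⊕ 0xB = 0xD.

C1 = 0x5, C2 = 0xD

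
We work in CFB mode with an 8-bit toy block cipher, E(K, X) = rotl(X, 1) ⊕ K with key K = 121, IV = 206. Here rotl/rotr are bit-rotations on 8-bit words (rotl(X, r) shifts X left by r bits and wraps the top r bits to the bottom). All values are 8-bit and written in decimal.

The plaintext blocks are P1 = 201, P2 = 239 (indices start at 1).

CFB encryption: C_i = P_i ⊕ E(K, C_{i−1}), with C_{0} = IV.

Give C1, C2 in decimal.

C1: E(K, 206) = 228; 201 ⊕ 228 = 45.
C2: E(K, 45) = 35; 239 ⊕ 35 = 204.

C1 = 45, C2 = 204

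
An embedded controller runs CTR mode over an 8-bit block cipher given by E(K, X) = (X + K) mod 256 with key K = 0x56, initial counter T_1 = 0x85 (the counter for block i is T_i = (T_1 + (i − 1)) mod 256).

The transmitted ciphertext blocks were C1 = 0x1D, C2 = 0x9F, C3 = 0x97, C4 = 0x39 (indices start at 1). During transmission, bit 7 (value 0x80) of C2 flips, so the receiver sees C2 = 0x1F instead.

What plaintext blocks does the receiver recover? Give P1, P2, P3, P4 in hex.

P1 = 0xC6, P2 = 0xC3, P3 = 0x4A, P4 = 0xE7

CTR decryption: S_i = E(K, T_i) where T_i is the counter for block i; P_i = C_i ⊕ S_i.
Only C2 changed, to 0x1F. In CTR, a change in C_i flips the same bit in P_i only; the keystream is unaffected. Decrypting the received ciphertext:
P1: T = 0x85, S = E(K, T) = 0xDB; 0x1D ⊕ 0xDB = 0xC6.
P2: T = 0x86, S = E(K, T) = 0xDC; 0x1F ⊕ 0xDC = 0xC3.
P3: T = 0x87, S = E(K, T) = 0xDD; 0x97 ⊕ 0xDD = 0x4A.
P4: T = 0x88, S = E(K, T) = 0xDE; 0x39 ⊕ 0xDE = 0xE7.
Blocks that differ from the original plaintext: P2.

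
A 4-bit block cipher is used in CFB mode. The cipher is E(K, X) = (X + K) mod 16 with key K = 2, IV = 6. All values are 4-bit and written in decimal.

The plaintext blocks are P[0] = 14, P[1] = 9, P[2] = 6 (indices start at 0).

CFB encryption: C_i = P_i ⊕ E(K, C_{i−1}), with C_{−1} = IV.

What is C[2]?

C[2] = 5

C[0]: E(K, 6) = 8; 14 ⊕ 8 = 6.
C[1]: E(K, 6) = 8; 9 ⊕ 8 = 1.
C[2]: E(K, 1) = 3; 6 ⊕ 3 = 5.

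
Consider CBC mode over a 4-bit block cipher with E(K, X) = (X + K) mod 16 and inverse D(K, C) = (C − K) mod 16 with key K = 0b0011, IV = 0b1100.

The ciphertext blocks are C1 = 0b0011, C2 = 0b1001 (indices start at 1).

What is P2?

P2 = 0b0101

CBC decryption: P_i = D(K, C_i) ⊕ C_{i−1}, with C_{0} = IV.
P2: D(K, 0b1001) = 0b0110; 0b0110 ⊕ 0b0011 = 0b0101.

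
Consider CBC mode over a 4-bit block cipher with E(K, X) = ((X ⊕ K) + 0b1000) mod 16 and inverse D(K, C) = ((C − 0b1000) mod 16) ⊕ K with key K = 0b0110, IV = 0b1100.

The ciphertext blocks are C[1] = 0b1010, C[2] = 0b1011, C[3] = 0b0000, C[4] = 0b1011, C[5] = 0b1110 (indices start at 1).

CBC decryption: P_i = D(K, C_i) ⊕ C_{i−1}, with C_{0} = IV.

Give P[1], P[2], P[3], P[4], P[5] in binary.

P[1] = 0b1000, P[2] = 0b1111, P[3] = 0b0101, P[4] = 0b0101, P[5] = 0b1011

P[1]: D(K, 0b1010) = 0b0100; 0b0100 ⊕ 0b1100 = 0b1000.
P[2]: D(K, 0b1011) = 0b0101; 0b0101 ⊕ 0b1010 = 0b1111.
P[3]: D(K, 0b0000) = 0b1110; 0b1110 ⊕ 0b1011 = 0b0101.
P[4]: D(K, 0b1011) = 0b0101; 0b0101 ⊕ 0b0000 = 0b0101.
P[5]: D(K, 0b1110) = 0b0000; 0b0000 ⊕ 0b1011 = 0b1011.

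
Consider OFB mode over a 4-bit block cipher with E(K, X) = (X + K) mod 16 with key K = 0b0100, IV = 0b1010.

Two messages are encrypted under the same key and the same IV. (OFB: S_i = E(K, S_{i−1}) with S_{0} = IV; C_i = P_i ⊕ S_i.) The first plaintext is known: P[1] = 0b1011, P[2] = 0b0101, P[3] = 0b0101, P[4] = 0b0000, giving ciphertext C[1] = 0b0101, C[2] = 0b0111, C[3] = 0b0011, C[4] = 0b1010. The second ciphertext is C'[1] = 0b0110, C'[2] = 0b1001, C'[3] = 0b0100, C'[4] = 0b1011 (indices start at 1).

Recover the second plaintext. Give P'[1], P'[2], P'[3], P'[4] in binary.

P'[1] = 0b1000, P'[2] = 0b1011, P'[3] = 0b0010, P'[4] = 0b0001

In OFB with a reused IV, both messages share the same keystream S_i, so C_i ⊕ C'_i = P_i ⊕ P'_i and thus P'_i = P_i ⊕ C_i ⊕ C'_i.
P'[1]: 0b1011 ⊕ 0b0101 ⊕ 0b0110 = 0b1000.
P'[2]: 0b0101 ⊕ 0b0111 ⊕ 0b1001 = 0b1011.
P'[3]: 0b0101 ⊕ 0b0011 ⊕ 0b0100 = 0b0010.
P'[4]: 0b0000 ⊕ 0b1010 ⊕ 0b1011 = 0b0001.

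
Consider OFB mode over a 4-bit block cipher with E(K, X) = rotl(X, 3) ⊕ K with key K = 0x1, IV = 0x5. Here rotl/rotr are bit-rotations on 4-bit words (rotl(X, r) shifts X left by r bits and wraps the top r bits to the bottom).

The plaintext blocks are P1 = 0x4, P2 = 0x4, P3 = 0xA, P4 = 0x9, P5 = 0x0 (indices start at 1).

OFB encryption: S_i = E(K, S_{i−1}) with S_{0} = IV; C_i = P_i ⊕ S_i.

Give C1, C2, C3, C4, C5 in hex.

C1: S = E(K, 0x5) = 0xB; 0x4 ⊕ 0xB = 0xF.
C2: S = E(K, 0xB) = 0xC; 0x4 ⊕ 0xC = 0x8.
C3: S = E(K, 0xC) = 0x7; 0xA ⊕ 0x7 = 0xD.
C4: S = E(K, 0x7) = 0xA; 0x9 ⊕ 0xA = 0x3.
C5: S = E(K, 0xA) = 0x4; 0x0 ⊕ 0x4 = 0x4.

C1 = 0xF, C2 = 0x8, C3 = 0xD, C4 = 0x3, C5 = 0x4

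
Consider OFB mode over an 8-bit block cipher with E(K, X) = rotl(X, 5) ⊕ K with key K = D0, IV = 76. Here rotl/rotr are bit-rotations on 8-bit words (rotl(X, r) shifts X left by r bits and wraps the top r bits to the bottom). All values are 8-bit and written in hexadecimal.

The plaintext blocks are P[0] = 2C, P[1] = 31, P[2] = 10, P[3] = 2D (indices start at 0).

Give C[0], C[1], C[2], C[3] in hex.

C[0] = 32, C[1] = 22, C[2] = A2, C[3] = AB

OFB encryption: S_i = E(K, S_{i−1}) with S_{−1} = IV; C_i = P_i ⊕ S_i.
C[0]: S = E(K, 76) = 1E; 2C ⊕ 1E = 32.
C[1]: S = E(K, 1E) = 13; 31 ⊕ 13 = 22.
C[2]: S = E(K, 13) = B2; 10 ⊕ B2 = A2.
C[3]: S = E(K, B2) = 86; 2D ⊕ 86 = AB.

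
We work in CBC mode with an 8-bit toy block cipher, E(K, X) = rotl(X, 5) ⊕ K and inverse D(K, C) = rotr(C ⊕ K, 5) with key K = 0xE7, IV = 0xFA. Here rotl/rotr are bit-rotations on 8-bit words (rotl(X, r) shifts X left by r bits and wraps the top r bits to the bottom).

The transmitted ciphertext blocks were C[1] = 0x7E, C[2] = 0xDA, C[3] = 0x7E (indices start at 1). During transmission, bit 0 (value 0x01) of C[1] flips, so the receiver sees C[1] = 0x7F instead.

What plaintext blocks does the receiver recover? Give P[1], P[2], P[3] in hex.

CBC decryption: P_i = D(K, C_i) ⊕ C_{i−1}, with C_{0} = IV.
Only C[1] changed, to 0x7F. In CBC, a change in C_i garbles P_i and flips the same bit in P_{i+1}. Decrypting the received ciphertext:
P[1]: D(K, 0x7F) = 0xC4; 0xC4 ⊕ 0xFA = 0x3E.
P[2]: D(K, 0xDA) = 0xE9; 0xE9 ⊕ 0x7F = 0x96.
P[3]: D(K, 0x7E) = 0xCC; 0xCC ⊕ 0xDA = 0x16.
Blocks that differ from the original plaintext: P[1], P[2].

P[1] = 0x3E, P[2] = 0x96, P[3] = 0x16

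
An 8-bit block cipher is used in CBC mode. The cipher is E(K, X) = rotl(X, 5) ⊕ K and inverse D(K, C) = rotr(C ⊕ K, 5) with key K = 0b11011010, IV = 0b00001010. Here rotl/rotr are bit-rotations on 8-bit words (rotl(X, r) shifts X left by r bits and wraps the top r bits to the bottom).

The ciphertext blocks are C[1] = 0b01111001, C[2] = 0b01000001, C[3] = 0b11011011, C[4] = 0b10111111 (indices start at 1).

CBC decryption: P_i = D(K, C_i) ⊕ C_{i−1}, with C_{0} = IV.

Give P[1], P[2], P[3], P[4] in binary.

P[1]: D(K, 0b01111001) = 0b00011101; 0b00011101 ⊕ 0b00001010 = 0b00010111.
P[2]: D(K, 0b01000001) = 0b11011100; 0b11011100 ⊕ 0b01111001 = 0b10100101.
P[3]: D(K, 0b11011011) = 0b00001000; 0b00001000 ⊕ 0b01000001 = 0b01001001.
P[4]: D(K, 0b10111111) = 0b00101011; 0b00101011 ⊕ 0b11011011 = 0b11110000.

P[1] = 0b00010111, P[2] = 0b10100101, P[3] = 0b01001001, P[4] = 0b11110000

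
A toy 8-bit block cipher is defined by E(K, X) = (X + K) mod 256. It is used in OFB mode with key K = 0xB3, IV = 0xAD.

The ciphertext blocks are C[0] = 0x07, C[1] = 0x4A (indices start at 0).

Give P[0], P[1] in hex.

OFB decryption: S_i = E(K, S_{i−1}) with S_{−1} = IV; P_i = C_i ⊕ S_i.
P[0]: S = E(K, 0xAD) = 0x60; 0x07 ⊕ 0x60 = 0x67.
P[1]: S = E(K, 0x60) = 0x13; 0x4A ⊕ 0x13 = 0x59.

P[0] = 0x67, P[1] = 0x59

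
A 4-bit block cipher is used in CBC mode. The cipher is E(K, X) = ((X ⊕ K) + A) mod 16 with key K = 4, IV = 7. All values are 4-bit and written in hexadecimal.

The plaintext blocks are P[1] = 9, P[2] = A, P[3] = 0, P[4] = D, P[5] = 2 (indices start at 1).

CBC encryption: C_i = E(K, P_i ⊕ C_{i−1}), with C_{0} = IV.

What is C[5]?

C[5] = 5

C[1]: P[1] ⊕ 7 = E; E(K, E) = 4.
C[2]: P[2] ⊕ 4 = E; E(K, E) = 4.
C[3]: P[3] ⊕ 4 = 4; E(K, 4) = A.
C[4]: P[4] ⊕ A = 7; E(K, 7) = D.
C[5]: P[5] ⊕ D = F; E(K, F) = 5.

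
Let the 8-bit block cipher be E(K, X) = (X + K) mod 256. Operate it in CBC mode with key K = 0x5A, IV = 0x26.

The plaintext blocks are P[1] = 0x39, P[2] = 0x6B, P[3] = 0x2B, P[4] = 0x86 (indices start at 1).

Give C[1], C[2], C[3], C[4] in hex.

C[1] = 0x79, C[2] = 0x6C, C[3] = 0xA1, C[4] = 0x81

CBC encryption: C_i = E(K, P_i ⊕ C_{i−1}), with C_{0} = IV.
C[1]: P[1] ⊕ 0x26 = 0x1F; E(K, 0x1F) = 0x79.
C[2]: P[2] ⊕ 0x79 = 0x12; E(K, 0x12) = 0x6C.
C[3]: P[3] ⊕ 0x6C = 0x47; E(K, 0x47) = 0xA1.
C[4]: P[4] ⊕ 0xA1 = 0x27; E(K, 0x27) = 0x81.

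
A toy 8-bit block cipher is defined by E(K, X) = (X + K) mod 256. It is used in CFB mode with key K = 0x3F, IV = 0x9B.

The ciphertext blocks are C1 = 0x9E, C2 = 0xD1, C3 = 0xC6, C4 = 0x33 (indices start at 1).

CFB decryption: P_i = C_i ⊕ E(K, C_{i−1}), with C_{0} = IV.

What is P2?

P2: E(K, 0x9E) = 0xDD; 0xD1 ⊕ 0xDD = 0x0C.

P2 = 0x0C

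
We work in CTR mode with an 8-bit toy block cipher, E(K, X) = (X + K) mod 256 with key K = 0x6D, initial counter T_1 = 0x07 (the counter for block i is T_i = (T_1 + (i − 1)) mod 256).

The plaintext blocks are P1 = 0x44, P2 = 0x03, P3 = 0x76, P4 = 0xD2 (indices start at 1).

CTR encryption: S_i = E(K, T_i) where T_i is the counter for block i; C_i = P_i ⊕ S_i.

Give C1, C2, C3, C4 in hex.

C1 = 0x30, C2 = 0x76, C3 = 0x00, C4 = 0xA5

C1: T = 0x07, S = E(K, T) = 0x74; 0x44 ⊕ 0x74 = 0x30.
C2: T = 0x08, S = E(K, T) = 0x75; 0x03 ⊕ 0x75 = 0x76.
C3: T = 0x09, S = E(K, T) = 0x76; 0x76 ⊕ 0x76 = 0x00.
C4: T = 0x0A, S = E(K, T) = 0x77; 0xD2 ⊕ 0x77 = 0xA5.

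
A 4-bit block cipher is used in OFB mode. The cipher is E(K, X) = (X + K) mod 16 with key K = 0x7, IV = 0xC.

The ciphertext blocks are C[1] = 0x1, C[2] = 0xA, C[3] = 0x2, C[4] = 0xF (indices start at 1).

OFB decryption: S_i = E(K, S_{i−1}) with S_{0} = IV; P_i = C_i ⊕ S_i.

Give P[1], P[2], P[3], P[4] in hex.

P[1]: S = E(K, 0xC) = 0x3; 0x1 ⊕ 0x3 = 0x2.
P[2]: S = E(K, 0x3) = 0xA; 0xA ⊕ 0xA = 0x0.
P[3]: S = E(K, 0xA) = 0x1; 0x2 ⊕ 0x1 = 0x3.
P[4]: S = E(K, 0x1) = 0x8; 0xF ⊕ 0x8 = 0x7.

P[1] = 0x2, P[2] = 0x0, P[3] = 0x3, P[4] = 0x7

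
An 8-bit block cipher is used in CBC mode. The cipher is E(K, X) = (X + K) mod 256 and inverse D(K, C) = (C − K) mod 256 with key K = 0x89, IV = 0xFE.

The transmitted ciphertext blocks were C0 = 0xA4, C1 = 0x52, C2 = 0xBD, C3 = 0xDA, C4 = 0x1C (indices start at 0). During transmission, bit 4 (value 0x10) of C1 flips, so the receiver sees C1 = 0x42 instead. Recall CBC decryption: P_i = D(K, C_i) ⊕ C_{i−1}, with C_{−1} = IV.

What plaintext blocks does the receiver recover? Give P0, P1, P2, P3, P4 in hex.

P0 = 0xE5, P1 = 0x1D, P2 = 0x76, P3 = 0xEC, P4 = 0x49

Only C1 changed, to 0x42. In CBC, a change in C_i garbles P_i and flips the same bit in P_{i+1}. Decrypting the received ciphertext:
P0: D(K, 0xA4) = 0x1B; 0x1B ⊕ 0xFE = 0xE5.
P1: D(K, 0x42) = 0xB9; 0xB9 ⊕ 0xA4 = 0x1D.
P2: D(K, 0xBD) = 0x34; 0x34 ⊕ 0x42 = 0x76.
P3: D(K, 0xDA) = 0x51; 0x51 ⊕ 0xBD = 0xEC.
P4: D(K, 0x1C) = 0x93; 0x93 ⊕ 0xDA = 0x49.
Blocks that differ from the original plaintext: P1, P2.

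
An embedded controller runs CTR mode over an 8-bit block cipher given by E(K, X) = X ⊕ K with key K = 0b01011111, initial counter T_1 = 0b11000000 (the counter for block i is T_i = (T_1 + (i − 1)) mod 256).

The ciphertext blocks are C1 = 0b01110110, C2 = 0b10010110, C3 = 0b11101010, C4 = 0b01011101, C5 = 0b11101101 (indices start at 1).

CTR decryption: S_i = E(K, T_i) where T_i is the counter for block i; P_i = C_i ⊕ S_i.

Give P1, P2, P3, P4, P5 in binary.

P1: T = 0b11000000, S = E(K, T) = 0b10011111; 0b01110110 ⊕ 0b10011111 = 0b11101001.
P2: T = 0b11000001, S = E(K, T) = 0b10011110; 0b10010110 ⊕ 0b10011110 = 0b00001000.
P3: T = 0b11000010, S = E(K, T) = 0b10011101; 0b11101010 ⊕ 0b10011101 = 0b01110111.
P4: T = 0b11000011, S = E(K, T) = 0b10011100; 0b01011101 ⊕ 0b10011100 = 0b11000001.
P5: T = 0b11000100, S = E(K, T) = 0b10011011; 0b11101101 ⊕ 0b10011011 = 0b01110110.

P1 = 0b11101001, P2 = 0b00001000, P3 = 0b01110111, P4 = 0b11000001, P5 = 0b01110110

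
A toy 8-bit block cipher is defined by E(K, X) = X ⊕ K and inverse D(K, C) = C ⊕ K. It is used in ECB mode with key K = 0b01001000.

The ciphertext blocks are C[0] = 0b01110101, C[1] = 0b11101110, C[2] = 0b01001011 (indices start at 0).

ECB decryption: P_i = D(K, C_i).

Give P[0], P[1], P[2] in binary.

P[0] = 0b00111101, P[1] = 0b10100110, P[2] = 0b00000011

P[0]: D(K, 0b01110101) = 0b00111101.
P[1]: D(K, 0b11101110) = 0b10100110.
P[2]: D(K, 0b01001011) = 0b00000011.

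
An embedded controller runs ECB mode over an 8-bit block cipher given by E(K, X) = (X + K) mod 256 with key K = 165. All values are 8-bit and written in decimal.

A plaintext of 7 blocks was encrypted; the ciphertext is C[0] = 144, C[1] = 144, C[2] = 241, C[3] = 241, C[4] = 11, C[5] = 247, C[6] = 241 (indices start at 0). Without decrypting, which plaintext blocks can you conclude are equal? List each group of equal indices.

ECB encrypts each block independently with the same key, so equal ciphertext blocks imply equal plaintext blocks.
C[0] = C[1] = 144, so P[0] = P[1].
C[2] = C[3] = C[6] = 241, so P[2] = P[3] = P[6].

P[0] = P[1]; P[2] = P[3] = P[6]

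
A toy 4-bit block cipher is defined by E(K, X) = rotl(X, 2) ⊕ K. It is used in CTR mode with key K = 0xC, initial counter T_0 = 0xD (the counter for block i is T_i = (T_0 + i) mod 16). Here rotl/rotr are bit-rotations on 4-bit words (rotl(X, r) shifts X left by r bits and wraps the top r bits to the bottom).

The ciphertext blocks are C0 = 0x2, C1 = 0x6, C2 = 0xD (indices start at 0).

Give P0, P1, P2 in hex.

P0 = 0x9, P1 = 0x1, P2 = 0xE

CTR decryption: S_i = E(K, T_i) where T_i is the counter for block i; P_i = C_i ⊕ S_i.
P0: T = 0xD, S = E(K, T) = 0xB; 0x2 ⊕ 0xB = 0x9.
P1: T = 0xE, S = E(K, T) = 0x7; 0x6 ⊕ 0x7 = 0x1.
P2: T = 0xF, S = E(K, T) = 0x3; 0xD ⊕ 0x3 = 0xE.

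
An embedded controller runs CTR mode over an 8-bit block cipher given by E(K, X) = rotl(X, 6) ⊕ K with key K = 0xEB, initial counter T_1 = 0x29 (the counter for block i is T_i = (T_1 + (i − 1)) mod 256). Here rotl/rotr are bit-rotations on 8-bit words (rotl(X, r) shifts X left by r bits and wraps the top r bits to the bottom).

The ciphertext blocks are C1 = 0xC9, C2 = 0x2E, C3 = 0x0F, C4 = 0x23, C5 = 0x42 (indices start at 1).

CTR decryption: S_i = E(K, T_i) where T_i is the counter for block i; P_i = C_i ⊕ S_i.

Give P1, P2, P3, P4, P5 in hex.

P1 = 0x68, P2 = 0x4F, P3 = 0x2E, P4 = 0xC3, P5 = 0xE2

P1: T = 0x29, S = E(K, T) = 0xA1; 0xC9 ⊕ 0xA1 = 0x68.
P2: T = 0x2A, S = E(K, T) = 0x61; 0x2E ⊕ 0x61 = 0x4F.
P3: T = 0x2B, S = E(K, T) = 0x21; 0x0F ⊕ 0x21 = 0x2E.
P4: T = 0x2C, S = E(K, T) = 0xE0; 0x23 ⊕ 0xE0 = 0xC3.
P5: T = 0x2D, S = E(K, T) = 0xA0; 0x42 ⊕ 0xA0 = 0xE2.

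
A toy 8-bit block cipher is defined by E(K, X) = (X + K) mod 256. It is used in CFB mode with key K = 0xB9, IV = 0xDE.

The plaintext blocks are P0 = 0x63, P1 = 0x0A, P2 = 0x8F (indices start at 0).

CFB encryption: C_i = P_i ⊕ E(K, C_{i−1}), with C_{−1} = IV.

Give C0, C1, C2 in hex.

C0 = 0xF4, C1 = 0xA7, C2 = 0xEF

C0: E(K, 0xDE) = 0x97; 0x63 ⊕ 0x97 = 0xF4.
C1: E(K, 0xF4) = 0xAD; 0x0A ⊕ 0xAD = 0xA7.
C2: E(K, 0xA7) = 0x60; 0x8F ⊕ 0x60 = 0xEF.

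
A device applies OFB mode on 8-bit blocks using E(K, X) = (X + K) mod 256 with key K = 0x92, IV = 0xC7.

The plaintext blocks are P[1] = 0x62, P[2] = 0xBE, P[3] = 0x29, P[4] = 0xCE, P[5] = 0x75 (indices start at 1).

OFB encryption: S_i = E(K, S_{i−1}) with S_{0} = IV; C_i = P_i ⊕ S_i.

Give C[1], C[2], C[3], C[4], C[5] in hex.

C[1] = 0x3B, C[2] = 0x55, C[3] = 0x54, C[4] = 0xC1, C[5] = 0xD4

C[1]: S = E(K, 0xC7) = 0x59; 0x62 ⊕ 0x59 = 0x3B.
C[2]: S = E(K, 0x59) = 0xEB; 0xBE ⊕ 0xEB = 0x55.
C[3]: S = E(K, 0xEB) = 0x7D; 0x29 ⊕ 0x7D = 0x54.
C[4]: S = E(K, 0x7D) = 0x0F; 0xCE ⊕ 0x0F = 0xC1.
C[5]: S = E(K, 0x0F) = 0xA1; 0x75 ⊕ 0xA1 = 0xD4.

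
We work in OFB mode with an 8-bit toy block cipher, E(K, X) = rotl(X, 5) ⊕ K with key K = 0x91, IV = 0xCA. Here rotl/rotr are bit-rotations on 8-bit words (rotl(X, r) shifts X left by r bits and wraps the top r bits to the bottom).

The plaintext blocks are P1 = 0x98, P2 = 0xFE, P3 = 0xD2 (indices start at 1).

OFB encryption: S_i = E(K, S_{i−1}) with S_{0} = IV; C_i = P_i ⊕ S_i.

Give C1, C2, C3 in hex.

C1: S = E(K, 0xCA) = 0xC8; 0x98 ⊕ 0xC8 = 0x50.
C2: S = E(K, 0xC8) = 0x88; 0xFE ⊕ 0x88 = 0x76.
C3: S = E(K, 0x88) = 0x80; 0xD2 ⊕ 0x80 = 0x52.

C1 = 0x50, C2 = 0x76, C3 = 0x52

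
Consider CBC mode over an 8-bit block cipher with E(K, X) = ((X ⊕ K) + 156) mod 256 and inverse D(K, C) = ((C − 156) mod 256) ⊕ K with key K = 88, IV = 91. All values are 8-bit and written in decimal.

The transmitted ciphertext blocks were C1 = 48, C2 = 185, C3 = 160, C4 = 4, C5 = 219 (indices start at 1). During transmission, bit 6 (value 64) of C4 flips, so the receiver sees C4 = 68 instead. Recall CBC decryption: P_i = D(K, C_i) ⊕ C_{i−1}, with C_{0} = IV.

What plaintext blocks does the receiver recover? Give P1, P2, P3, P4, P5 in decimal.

Only C4 changed, to 68. In CBC, a change in C_i garbles P_i and flips the same bit in P_{i+1}. Decrypting the received ciphertext:
P1: D(K, 48) = 204; 204 ⊕ 91 = 151.
P2: D(K, 185) = 69; 69 ⊕ 48 = 117.
P3: D(K, 160) = 92; 92 ⊕ 185 = 229.
P4: D(K, 68) = 240; 240 ⊕ 160 = 80.
P5: D(K, 219) = 103; 103 ⊕ 68 = 35.
Blocks that differ from the original plaintext: P4, P5.

P1 = 151, P2 = 117, P3 = 229, P4 = 80, P5 = 35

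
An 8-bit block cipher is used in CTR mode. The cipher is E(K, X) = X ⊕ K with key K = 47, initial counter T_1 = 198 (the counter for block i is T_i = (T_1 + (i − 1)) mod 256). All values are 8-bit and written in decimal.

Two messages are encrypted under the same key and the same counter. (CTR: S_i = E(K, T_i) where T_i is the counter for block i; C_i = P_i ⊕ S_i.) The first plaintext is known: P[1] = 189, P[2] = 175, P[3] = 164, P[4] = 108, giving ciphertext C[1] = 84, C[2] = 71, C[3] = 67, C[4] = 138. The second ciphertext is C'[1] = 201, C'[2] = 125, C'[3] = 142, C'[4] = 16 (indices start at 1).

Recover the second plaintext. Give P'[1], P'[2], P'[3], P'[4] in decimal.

In CTR with a reused counter, both messages share the same keystream S_i, so C_i ⊕ C'_i = P_i ⊕ P'_i and thus P'_i = P_i ⊕ C_i ⊕ C'_i.
P'[1]: 189 ⊕ 84 ⊕ 201 = 32.
P'[2]: 175 ⊕ 71 ⊕ 125 = 149.
P'[3]: 164 ⊕ 67 ⊕ 142 = 105.
P'[4]: 108 ⊕ 138 ⊕ 16 = 246.

P'[1] = 32, P'[2] = 149, P'[3] = 105, P'[4] = 246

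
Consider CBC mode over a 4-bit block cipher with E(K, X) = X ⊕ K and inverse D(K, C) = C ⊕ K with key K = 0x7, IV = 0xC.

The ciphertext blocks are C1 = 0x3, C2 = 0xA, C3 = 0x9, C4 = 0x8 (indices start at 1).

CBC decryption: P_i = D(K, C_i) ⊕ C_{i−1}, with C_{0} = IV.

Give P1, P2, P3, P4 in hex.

P1 = 0x8, P2 = 0xE, P3 = 0x4, P4 = 0x6

P1: D(K, 0x3) = 0x4; 0x4 ⊕ 0xC = 0x8.
P2: D(K, 0xA) = 0xD; 0xD ⊕ 0x3 = 0xE.
P3: D(K, 0x9) = 0xE; 0xE ⊕ 0xA = 0x4.
P4: D(K, 0x8) = 0xF; 0xF ⊕ 0x9 = 0x6.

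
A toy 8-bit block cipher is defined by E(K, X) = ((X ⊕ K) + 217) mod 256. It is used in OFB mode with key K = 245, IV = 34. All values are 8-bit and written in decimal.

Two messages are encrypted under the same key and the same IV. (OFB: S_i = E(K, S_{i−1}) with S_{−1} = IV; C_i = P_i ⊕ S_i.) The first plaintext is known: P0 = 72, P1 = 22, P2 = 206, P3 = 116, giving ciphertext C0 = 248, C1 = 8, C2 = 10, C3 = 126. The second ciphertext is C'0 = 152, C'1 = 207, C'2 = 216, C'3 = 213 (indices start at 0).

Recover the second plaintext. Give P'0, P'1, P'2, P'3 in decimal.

In OFB with a reused IV, both messages share the same keystream S_i, so C_i ⊕ C'_i = P_i ⊕ P'_i and thus P'_i = P_i ⊕ C_i ⊕ C'_i.
P'0: 72 ⊕ 248 ⊕ 152 = 40.
P'1: 22 ⊕ 8 ⊕ 207 = 209.
P'2: 206 ⊕ 10 ⊕ 216 = 28.
P'3: 116 ⊕ 126 ⊕ 213 = 223.

P'0 = 40, P'1 = 209, P'2 = 28, P'3 = 223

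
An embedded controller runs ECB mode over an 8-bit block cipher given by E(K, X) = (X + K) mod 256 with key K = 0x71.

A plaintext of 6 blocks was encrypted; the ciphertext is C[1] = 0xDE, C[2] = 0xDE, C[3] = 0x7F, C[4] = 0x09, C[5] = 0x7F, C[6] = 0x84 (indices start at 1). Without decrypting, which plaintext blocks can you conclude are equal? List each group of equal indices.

P[1] = P[2]; P[3] = P[5]

ECB encrypts each block independently with the same key, so equal ciphertext blocks imply equal plaintext blocks.
C[1] = C[2] = 0xDE, so P[1] = P[2].
C[3] = C[5] = 0x7F, so P[3] = P[5].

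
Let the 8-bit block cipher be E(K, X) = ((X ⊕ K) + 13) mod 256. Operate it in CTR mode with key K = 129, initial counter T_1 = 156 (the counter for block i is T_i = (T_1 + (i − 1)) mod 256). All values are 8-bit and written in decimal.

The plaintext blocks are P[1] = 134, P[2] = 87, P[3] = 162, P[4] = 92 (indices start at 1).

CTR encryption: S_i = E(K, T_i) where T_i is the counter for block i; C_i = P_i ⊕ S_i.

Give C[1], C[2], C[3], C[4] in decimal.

C[1]: T = 156, S = E(K, T) = 42; 134 ⊕ 42 = 172.
C[2]: T = 157, S = E(K, T) = 41; 87 ⊕ 41 = 126.
C[3]: T = 158, S = E(K, T) = 44; 162 ⊕ 44 = 142.
C[4]: T = 159, S = E(K, T) = 43; 92 ⊕ 43 = 119.

C[1] = 172, C[2] = 126, C[3] = 142, C[4] = 119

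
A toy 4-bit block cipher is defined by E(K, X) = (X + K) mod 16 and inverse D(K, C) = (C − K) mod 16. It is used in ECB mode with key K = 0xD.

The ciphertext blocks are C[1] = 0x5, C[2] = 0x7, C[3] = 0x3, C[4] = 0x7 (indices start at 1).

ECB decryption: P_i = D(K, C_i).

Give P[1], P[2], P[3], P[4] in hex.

P[1] = 0x8, P[2] = 0xA, P[3] = 0x6, P[4] = 0xA

P[1]: D(K, 0x5) = 0x8.
P[2]: D(K, 0x7) = 0xA.
P[3]: D(K, 0x3) = 0x6.
P[4]: D(K, 0x7) = 0xA.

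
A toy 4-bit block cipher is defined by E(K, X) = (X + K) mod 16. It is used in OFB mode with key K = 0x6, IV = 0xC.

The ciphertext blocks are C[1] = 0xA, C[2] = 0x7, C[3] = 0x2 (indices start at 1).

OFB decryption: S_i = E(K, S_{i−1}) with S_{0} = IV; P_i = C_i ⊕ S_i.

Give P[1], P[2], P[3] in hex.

P[1] = 0x8, P[2] = 0xF, P[3] = 0xC

P[1]: S = E(K, 0xC) = 0x2; 0xA ⊕ 0x2 = 0x8.
P[2]: S = E(K, 0x2) = 0x8; 0x7 ⊕ 0x8 = 0xF.
P[3]: S = E(K, 0x8) = 0xE; 0x2 ⊕ 0xE = 0xC.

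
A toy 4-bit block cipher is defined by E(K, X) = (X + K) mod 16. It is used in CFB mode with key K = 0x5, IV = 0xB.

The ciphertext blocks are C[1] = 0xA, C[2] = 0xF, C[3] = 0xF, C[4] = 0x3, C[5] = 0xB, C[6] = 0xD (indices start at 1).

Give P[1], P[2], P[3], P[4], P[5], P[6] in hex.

CFB decryption: P_i = C_i ⊕ E(K, C_{i−1}), with C_{0} = IV.
P[1]: E(K, 0xB) = 0x0; 0xA ⊕ 0x0 = 0xA.
P[2]: E(K, 0xA) = 0xF; 0xF ⊕ 0xF = 0x0.
P[3]: E(K, 0xF) = 0x4; 0xF ⊕ 0x4 = 0xB.
P[4]: E(K, 0xF) = 0x4; 0x3 ⊕ 0x4 = 0x7.
P[5]: E(K, 0x3) = 0x8; 0xB ⊕ 0x8 = 0x3.
P[6]: E(K, 0xB) = 0x0; 0xD ⊕ 0x0 = 0xD.

P[1] = 0xA, P[2] = 0x0, P[3] = 0xB, P[4] = 0x7, P[5] = 0x3, P[6] = 0xD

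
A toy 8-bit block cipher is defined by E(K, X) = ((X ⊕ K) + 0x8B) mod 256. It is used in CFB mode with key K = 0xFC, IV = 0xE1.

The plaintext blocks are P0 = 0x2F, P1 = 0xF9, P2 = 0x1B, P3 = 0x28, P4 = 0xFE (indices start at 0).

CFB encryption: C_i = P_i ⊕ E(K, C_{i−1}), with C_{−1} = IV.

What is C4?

C4 = 0x55

C0: E(K, 0xE1) = 0xA8; 0x2F ⊕ 0xA8 = 0x87.
C1: E(K, 0x87) = 0x06; 0xF9 ⊕ 0x06 = 0xFF.
C2: E(K, 0xFF) = 0x8E; 0x1B ⊕ 0x8E = 0x95.
C3: E(K, 0x95) = 0xF4; 0x28 ⊕ 0xF4 = 0xDC.
C4: E(K, 0xDC) = 0xAB; 0xFE ⊕ 0xAB = 0x55.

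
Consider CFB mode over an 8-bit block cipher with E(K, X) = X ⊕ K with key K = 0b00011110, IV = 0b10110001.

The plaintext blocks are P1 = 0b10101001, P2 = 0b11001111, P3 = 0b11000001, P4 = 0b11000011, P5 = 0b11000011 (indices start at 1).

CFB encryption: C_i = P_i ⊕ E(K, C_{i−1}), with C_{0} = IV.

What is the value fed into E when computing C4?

0b00001000

C1: E(K, 0b10110001) = 0b10101111; 0b10101001 ⊕ 0b10101111 = 0b00000110.
C2: E(K, 0b00000110) = 0b00011000; 0b11001111 ⊕ 0b00011000 = 0b11010111.
C3: E(K, 0b11010111) = 0b11001001; 0b11000001 ⊕ 0b11001001 = 0b00001000.
C4: E(K, 0b00001000) = 0b00010110; 0b11000011 ⊕ 0b00010110 = 0b11010101.
So the input to E for block 4 is 0b00001000.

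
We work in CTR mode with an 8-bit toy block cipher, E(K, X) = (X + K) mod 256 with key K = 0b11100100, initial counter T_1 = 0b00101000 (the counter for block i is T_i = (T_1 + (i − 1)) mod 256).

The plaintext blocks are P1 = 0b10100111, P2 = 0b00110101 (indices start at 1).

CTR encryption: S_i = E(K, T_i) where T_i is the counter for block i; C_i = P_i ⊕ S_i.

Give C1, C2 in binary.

C1 = 0b10101011, C2 = 0b00111000

C1: T = 0b00101000, S = E(K, T) = 0b00001100; 0b10100111 ⊕ 0b00001100 = 0b10101011.
C2: T = 0b00101001, S = E(K, T) = 0b00001101; 0b00110101 ⊕ 0b00001101 = 0b00111000.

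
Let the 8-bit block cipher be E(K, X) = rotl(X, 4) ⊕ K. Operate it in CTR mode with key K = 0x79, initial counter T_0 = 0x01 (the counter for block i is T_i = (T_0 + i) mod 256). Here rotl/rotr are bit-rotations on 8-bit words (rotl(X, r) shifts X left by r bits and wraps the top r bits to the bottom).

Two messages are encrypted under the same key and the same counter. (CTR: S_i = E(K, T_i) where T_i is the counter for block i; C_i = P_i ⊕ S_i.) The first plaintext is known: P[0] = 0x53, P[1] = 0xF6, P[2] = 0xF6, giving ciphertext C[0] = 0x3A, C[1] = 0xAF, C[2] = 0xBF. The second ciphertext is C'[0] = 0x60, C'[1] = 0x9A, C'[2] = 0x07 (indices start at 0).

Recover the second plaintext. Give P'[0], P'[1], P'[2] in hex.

P'[0] = 0x09, P'[1] = 0xC3, P'[2] = 0x4E

In CTR with a reused counter, both messages share the same keystream S_i, so C_i ⊕ C'_i = P_i ⊕ P'_i and thus P'_i = P_i ⊕ C_i ⊕ C'_i.
P'[0]: 0x53 ⊕ 0x3A ⊕ 0x60 = 0x09.
P'[1]: 0xF6 ⊕ 0xAF ⊕ 0x9A = 0xC3.
P'[2]: 0xF6 ⊕ 0xBF ⊕ 0x07 = 0x4E.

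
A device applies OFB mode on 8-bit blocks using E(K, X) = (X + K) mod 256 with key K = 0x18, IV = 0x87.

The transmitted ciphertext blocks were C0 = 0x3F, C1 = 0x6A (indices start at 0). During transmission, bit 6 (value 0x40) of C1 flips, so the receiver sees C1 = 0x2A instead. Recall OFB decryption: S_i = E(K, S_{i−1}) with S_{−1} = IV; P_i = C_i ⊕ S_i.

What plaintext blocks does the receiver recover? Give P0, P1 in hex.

P0 = 0xA0, P1 = 0x9D

Only C1 changed, to 0x2A. In OFB, a change in C_i flips the same bit in P_i only; the keystream is unaffected. Decrypting the received ciphertext:
P0: S = E(K, 0x87) = 0x9F; 0x3F ⊕ 0x9F = 0xA0.
P1: S = E(K, 0x9F) = 0xB7; 0x2A ⊕ 0xB7 = 0x9D.
Blocks that differ from the original plaintext: P1.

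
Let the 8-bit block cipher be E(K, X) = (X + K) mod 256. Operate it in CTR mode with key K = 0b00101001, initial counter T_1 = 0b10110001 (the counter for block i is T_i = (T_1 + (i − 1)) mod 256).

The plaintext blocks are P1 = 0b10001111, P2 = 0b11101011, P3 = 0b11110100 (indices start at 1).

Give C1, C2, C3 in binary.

CTR encryption: S_i = E(K, T_i) where T_i is the counter for block i; C_i = P_i ⊕ S_i.
C1: T = 0b10110001, S = E(K, T) = 0b11011010; 0b10001111 ⊕ 0b11011010 = 0b01010101.
C2: T = 0b10110010, S = E(K, T) = 0b11011011; 0b11101011 ⊕ 0b11011011 = 0b00110000.
C3: T = 0b10110011, S = E(K, T) = 0b11011100; 0b11110100 ⊕ 0b11011100 = 0b00101000.

C1 = 0b01010101, C2 = 0b00110000, C3 = 0b00101000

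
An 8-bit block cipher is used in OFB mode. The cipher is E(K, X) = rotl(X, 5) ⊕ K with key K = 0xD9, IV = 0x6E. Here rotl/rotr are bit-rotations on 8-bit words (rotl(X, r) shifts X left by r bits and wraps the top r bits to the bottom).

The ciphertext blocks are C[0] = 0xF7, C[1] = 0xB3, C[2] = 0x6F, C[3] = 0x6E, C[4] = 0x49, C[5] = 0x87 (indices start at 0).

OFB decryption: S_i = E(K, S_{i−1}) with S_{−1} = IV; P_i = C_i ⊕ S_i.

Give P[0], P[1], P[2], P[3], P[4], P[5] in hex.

P[0]: S = E(K, 0x6E) = 0x14; 0xF7 ⊕ 0x14 = 0xE3.
P[1]: S = E(K, 0x14) = 0x5B; 0xB3 ⊕ 0x5B = 0xE8.
P[2]: S = E(K, 0x5B) = 0xB2; 0x6F ⊕ 0xB2 = 0xDD.
P[3]: S = E(K, 0xB2) = 0x8F; 0x6E ⊕ 0x8F = 0xE1.
P[4]: S = E(K, 0x8F) = 0x28; 0x49 ⊕ 0x28 = 0x61.
P[5]: S = E(K, 0x28) = 0xDC; 0x87 ⊕ 0xDC = 0x5B.

P[0] = 0xE3, P[1] = 0xE8, P[2] = 0xDD, P[3] = 0xE1, P[4] = 0x61, P[5] = 0x5B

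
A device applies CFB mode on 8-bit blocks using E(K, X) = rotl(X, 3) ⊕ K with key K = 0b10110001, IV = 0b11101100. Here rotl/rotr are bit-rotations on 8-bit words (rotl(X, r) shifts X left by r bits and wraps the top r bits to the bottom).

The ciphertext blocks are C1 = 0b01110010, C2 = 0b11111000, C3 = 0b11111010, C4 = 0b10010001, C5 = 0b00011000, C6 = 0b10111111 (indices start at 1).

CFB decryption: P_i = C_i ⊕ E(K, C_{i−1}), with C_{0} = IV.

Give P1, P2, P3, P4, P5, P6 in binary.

P1: E(K, 0b11101100) = 0b11010110; 0b01110010 ⊕ 0b11010110 = 0b10100100.
P2: E(K, 0b01110010) = 0b00100010; 0b11111000 ⊕ 0b00100010 = 0b11011010.
P3: E(K, 0b11111000) = 0b01110110; 0b11111010 ⊕ 0b01110110 = 0b10001100.
P4: E(K, 0b11111010) = 0b01100110; 0b10010001 ⊕ 0b01100110 = 0b11110111.
P5: E(K, 0b10010001) = 0b00111101; 0b00011000 ⊕ 0b00111101 = 0b00100101.
P6: E(K, 0b00011000) = 0b01110001; 0b10111111 ⊕ 0b01110001 = 0b11001110.

P1 = 0b10100100, P2 = 0b11011010, P3 = 0b10001100, P4 = 0b11110111, P5 = 0b00100101, P6 = 0b11001110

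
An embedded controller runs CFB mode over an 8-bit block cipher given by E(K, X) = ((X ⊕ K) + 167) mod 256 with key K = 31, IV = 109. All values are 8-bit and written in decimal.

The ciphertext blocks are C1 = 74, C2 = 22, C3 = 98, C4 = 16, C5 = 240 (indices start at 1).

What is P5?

P5 = 70

CFB decryption: P_i = C_i ⊕ E(K, C_{i−1}), with C_{0} = IV.
P5: E(K, 16) = 182; 240 ⊕ 182 = 70.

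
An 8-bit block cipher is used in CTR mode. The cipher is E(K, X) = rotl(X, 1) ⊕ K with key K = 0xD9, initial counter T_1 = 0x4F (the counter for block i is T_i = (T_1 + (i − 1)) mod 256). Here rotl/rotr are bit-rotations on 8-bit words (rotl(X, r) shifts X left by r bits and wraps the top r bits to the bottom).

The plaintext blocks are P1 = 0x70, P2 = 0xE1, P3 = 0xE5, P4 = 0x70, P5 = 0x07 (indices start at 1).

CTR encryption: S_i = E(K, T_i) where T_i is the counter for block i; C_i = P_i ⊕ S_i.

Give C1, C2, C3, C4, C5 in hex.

C1 = 0x37, C2 = 0x98, C3 = 0x9E, C4 = 0x0D, C5 = 0x78

C1: T = 0x4F, S = E(K, T) = 0x47; 0x70 ⊕ 0x47 = 0x37.
C2: T = 0x50, S = E(K, T) = 0x79; 0xE1 ⊕ 0x79 = 0x98.
C3: T = 0x51, S = E(K, T) = 0x7B; 0xE5 ⊕ 0x7B = 0x9E.
C4: T = 0x52, S = E(K, T) = 0x7D; 0x70 ⊕ 0x7D = 0x0D.
C5: T = 0x53, S = E(K, T) = 0x7F; 0x07 ⊕ 0x7F = 0x78.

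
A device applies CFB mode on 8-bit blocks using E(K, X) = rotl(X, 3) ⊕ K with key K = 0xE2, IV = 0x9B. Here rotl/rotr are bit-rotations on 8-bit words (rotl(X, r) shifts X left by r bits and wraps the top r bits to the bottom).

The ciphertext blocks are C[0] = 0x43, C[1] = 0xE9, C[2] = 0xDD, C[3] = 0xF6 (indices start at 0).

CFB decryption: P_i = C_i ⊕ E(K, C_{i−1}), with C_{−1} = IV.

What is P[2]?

P[2] = 0x70

P[2]: E(K, 0xE9) = 0xAD; 0xDD ⊕ 0xAD = 0x70.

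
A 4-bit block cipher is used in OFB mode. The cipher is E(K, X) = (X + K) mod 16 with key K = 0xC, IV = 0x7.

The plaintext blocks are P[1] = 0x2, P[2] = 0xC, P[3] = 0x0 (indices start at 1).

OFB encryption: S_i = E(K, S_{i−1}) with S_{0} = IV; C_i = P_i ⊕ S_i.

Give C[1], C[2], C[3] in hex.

C[1]: S = E(K, 0x7) = 0x3; 0x2 ⊕ 0x3 = 0x1.
C[2]: S = E(K, 0x3) = 0xF; 0xC ⊕ 0xF = 0x3.
C[3]: S = E(K, 0xF) = 0xB; 0x0 ⊕ 0xB = 0xB.

C[1] = 0x1, C[2] = 0x3, C[3] = 0xB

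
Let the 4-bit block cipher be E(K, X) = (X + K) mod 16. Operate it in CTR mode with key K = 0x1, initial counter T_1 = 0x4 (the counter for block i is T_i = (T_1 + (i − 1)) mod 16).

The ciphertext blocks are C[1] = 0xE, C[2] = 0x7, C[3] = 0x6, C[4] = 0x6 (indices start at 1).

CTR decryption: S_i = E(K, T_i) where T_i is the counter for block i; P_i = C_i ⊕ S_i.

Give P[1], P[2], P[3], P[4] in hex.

P[1]: T = 0x4, S = E(K, T) = 0x5; 0xE ⊕ 0x5 = 0xB.
P[2]: T = 0x5, S = E(K, T) = 0x6; 0x7 ⊕ 0x6 = 0x1.
P[3]: T = 0x6, S = E(K, T) = 0x7; 0x6 ⊕ 0x7 = 0x1.
P[4]: T = 0x7, S = E(K, T) = 0x8; 0x6 ⊕ 0x8 = 0xE.

P[1] = 0xB, P[2] = 0x1, P[3] = 0x1, P[4] = 0xE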